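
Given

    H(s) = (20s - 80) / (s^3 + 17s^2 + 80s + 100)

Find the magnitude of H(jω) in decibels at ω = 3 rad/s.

|H(j3)|_dB ≈ -6.83 dB

Substitute s = j3: numerator = -80 + j60, denominator = -53 + j213.
|H(j3)| = |-80 + j60| / |-53 + j213| = 100 / 219.49 ≈ 0.4556.
In decibels: 20·log₁₀(0.4556) ≈ -6.83 dB.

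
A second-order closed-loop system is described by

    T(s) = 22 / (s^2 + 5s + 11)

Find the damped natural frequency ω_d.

Comparing s^2 + 5s + 11 to s^2 + 2ζωₙs + ωₙ²: ωₙ = √11 ≈ 3.317 rad/s and ζ = 5/(2·√11) ≈ 0.7538.
ζωₙ = 5/2 = 2.5, so ω_d = ωₙ√(1−ζ²) = √(ωₙ² − (ζωₙ)²) = √(11 − 2.5²) = √4.75 ≈ 2.179 rad/s.

ω_d ≈ 2.179 rad/s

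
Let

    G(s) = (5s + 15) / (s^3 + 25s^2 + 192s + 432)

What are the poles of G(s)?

The poles are the roots of the denominator s^3 + 25s^2 + 192s + 432 = 0.
Trying s = -9: the polynomial evaluates to 0, so (s + 9) is a factor.
Dividing out leaves s^2 + 16s + 48 = 0.
Factoring the quadratic: (s + 12)(s + 4) = 0.

s = -9, -12, -4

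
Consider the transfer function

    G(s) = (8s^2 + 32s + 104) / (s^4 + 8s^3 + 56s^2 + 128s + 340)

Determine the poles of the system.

The poles are the roots of the denominator s^4 + 8s^3 + 56s^2 + 128s + 340 = 0.
No real roots exist; factor into two real quadratics: (s^2 + 6s + 34)(s^2 + 2s + 10) = 0.
Each quadratic gives a conjugate pair via the quadratic formula.

s = -3 ± 5j, -1 ± 3j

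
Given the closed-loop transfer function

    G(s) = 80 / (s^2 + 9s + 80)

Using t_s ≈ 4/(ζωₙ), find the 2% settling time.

t_s ≈ 0.8889 s

Comparing s^2 + 9s + 80 to s^2 + 2ζωₙs + ωₙ²: ωₙ = √80 ≈ 8.944 rad/s and ζ = 9/(2·√80) ≈ 0.5031.
ζωₙ = 9/2 = 4.5, so t_s ≈ 4/(ζωₙ) = 4/4.5 ≈ 0.8889 s.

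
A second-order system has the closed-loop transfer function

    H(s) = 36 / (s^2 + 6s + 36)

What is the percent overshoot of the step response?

%OS ≈ 16.3%

Comparing s^2 + 6s + 36 to s^2 + 2ζωₙs + ωₙ²: ωₙ = 6 rad/s and ζ = 6/(2·6) = 0.5.
%OS = 100·exp(−πζ/√(1−ζ²)) = 100·exp(−π·0.5/√(1−0.5²)) ≈ 16.3%.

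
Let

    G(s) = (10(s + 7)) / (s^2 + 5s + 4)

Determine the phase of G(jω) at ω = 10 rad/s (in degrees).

∠G(j10) ≈ -97.48°

At s = j10: numerator = 70 + j100, denominator = -96 + j50.
∠G = ∠num − ∠den = 55.008° − (152.49°) = -97.48°.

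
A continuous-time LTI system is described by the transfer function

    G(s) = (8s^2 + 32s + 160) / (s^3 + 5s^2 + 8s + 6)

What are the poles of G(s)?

The poles are the roots of the denominator s^3 + 5s^2 + 8s + 6 = 0.
Trying s = -3: the polynomial evaluates to 0, so (s + 3) is a factor.
Dividing out leaves s^2 + 2s + 2 = 0.
The quadratic formula then gives s = -1 ± 1j.

s = -1 + j, -1 - j, -3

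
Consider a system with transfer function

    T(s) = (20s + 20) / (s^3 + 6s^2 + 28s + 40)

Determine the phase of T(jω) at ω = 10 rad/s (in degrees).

At s = j10: numerator = 20 + j200, denominator = -560 - j720.
∠T = ∠num − ∠den = 84.289° − (-127.87°) = 212.2°, which wraps to -147.8°.

∠T(j10) ≈ -147.8°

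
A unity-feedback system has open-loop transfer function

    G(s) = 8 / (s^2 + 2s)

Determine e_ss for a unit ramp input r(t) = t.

G(s) has one pole at the origin.
This is a Type 1 system. Kv = lim_{s→0} s·G(s) = 8/2 = 4.
e_ss = 1/Kv = 1/(4) = 1/4 ≈ 0.2500.

e_ss = 0.2500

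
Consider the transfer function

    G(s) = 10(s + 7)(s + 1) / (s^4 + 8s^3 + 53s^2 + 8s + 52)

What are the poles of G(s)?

The poles are the roots of the denominator s^4 + 8s^3 + 53s^2 + 8s + 52 = 0.
No real roots exist; factor into two real quadratics: (s^2 + 1)(s^2 + 8s + 52) = 0.
Each quadratic gives a conjugate pair via the quadratic formula.

s = j, -j, -4 + 6j, -4 - 6j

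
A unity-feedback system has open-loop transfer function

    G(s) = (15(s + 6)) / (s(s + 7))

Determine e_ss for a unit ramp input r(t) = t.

e_ss = 0.07778

G(s) has one pole at the origin.
This is a Type 1 system. Kv = lim_{s→0} s·G(s) = 90/7.
e_ss = 1/Kv = 1/(90/7) = 7/90 ≈ 0.07778.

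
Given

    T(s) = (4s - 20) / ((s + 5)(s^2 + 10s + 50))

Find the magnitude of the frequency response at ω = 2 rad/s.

Substitute s = j2: numerator = -20 + j8, denominator = 190 + j192.
|T(j2)| = |-20 + j8| / |190 + j192| = 21.541 / 270.12 ≈ 0.07975.

|T(j2)| ≈ 0.07975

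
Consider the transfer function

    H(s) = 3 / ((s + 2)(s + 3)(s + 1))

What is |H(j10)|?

|H(j10)| ≈ 0.002804

Substitute s = j10: numerator = 3, denominator = -594 - j890.
|H(j10)| = |3| / |-594 - j890| = 3 / 1070.0 ≈ 0.002804.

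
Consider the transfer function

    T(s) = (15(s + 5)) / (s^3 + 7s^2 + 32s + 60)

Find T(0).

Set s = 0: T(0) = (75) / (60) = 5/4.

T(0) = 5/4 ≈ 1.250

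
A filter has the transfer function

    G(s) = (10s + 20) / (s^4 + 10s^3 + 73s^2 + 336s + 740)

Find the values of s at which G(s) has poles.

The poles are the roots of the denominator s^4 + 10s^3 + 73s^2 + 336s + 740 = 0.
No real roots exist; factor into two real quadratics: (s^2 + 8s + 20)(s^2 + 2s + 37) = 0.
Each quadratic gives a conjugate pair via the quadratic formula.

s = -4 ± 2j, -1 ± 6j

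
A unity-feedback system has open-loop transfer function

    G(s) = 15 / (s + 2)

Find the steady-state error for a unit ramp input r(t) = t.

e_ss = ∞

G(s) has no poles at the origin.
This is a Type 0 system; Kv = lim_{s→0} s·G(s) = 0, so the steady-state error for a ramp input is infinite.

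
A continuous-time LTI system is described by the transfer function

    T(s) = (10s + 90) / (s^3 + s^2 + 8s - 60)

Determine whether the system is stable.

The denominator s^3 + s^2 + 8s - 60 factors as (s^2 + 4s + 20)(s - 3), giving poles at s = -2 + 4j, -2 - 4j, 3.
Since the pole(s) at s = 3 lie in the right half-plane, the system is unstable.

unstable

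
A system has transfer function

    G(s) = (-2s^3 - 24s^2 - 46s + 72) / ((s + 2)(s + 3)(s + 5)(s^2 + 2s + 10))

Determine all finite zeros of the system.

s = -4, 1, -9

Set the numerator to zero: -2s^3 - 24s^2 - 46s + 72 = 0, i.e. -2·(s^3 + 12s^2 + 23s - 36) = 0.
Factoring: (s + 4)(s - 1)(s + 9) = 0.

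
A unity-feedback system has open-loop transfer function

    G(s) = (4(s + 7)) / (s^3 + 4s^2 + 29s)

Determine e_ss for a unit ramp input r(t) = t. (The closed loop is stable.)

G(s) has one pole at the origin.
This is a Type 1 system. Kv = lim_{s→0} s·G(s) = 28/29.
e_ss = 1/Kv = 1/(28/29) = 29/28 ≈ 1.036.

e_ss = 1.036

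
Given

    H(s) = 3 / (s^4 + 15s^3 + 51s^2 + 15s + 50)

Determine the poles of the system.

The poles are the roots of the denominator s^4 + 15s^3 + 51s^2 + 15s + 50 = 0.
Trying s = -10: the polynomial evaluates to 0, so (s + 10) is a factor.
Dividing out leaves s^3 + 5s^2 + s + 5 = 0.
This factors further as (s^2 + 1)(s + 5) = 0.

s = ±j, -10, -5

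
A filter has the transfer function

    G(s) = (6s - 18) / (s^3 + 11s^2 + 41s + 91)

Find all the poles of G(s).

s = -2 ± 3j, -7

The poles are the roots of the denominator s^3 + 11s^2 + 41s + 91 = 0.
Trying s = -7: the polynomial evaluates to 0, so (s + 7) is a factor.
Dividing out leaves s^2 + 4s + 13 = 0.
The quadratic formula then gives s = -2 ± 3j.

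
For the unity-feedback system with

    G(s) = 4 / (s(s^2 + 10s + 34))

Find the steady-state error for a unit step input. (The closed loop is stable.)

G(s) has one pole at the origin.
This is a Type 1 system; for a step input the steady-state error is zero.

e_ss = 0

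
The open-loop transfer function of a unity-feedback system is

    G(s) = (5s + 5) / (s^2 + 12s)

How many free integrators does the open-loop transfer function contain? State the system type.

Factor s from the denominator: s^2 + 12s = s·(s + 12).
There is 1 pole at the origin, so the system is Type 1.

Type 1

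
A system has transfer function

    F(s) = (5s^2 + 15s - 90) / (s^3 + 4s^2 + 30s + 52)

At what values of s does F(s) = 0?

Set the numerator to zero: 5s^2 + 15s - 90 = 0, i.e. 5·(s^2 + 3s - 18) = 0.
Factoring: (s - 3)(s + 6) = 0.

s = 3, -6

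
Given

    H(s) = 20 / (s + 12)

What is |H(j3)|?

Substitute s = j3: numerator = 20, denominator = 12 + j3.
|H(j3)| = |20| / |12 + j3| = 20 / 12.369 ≈ 1.617.

|H(j3)| ≈ 1.617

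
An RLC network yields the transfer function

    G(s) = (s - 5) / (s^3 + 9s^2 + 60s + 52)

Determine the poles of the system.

s = -4 + 6j, -4 - 6j, -1

The poles are the roots of the denominator s^3 + 9s^2 + 60s + 52 = 0.
Trying s = -1: the polynomial evaluates to 0, so (s + 1) is a factor.
Dividing out leaves s^2 + 8s + 52 = 0.
The quadratic formula then gives s = -4 ± 6j.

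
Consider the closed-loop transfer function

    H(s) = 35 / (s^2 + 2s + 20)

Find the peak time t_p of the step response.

Comparing s^2 + 2s + 20 to s^2 + 2ζωₙs + ωₙ²: ωₙ = √20 ≈ 4.472 rad/s and ζ = 2/(2·√20) ≈ 0.2236.
ζωₙ = 2/2 = 1, so ω_d = ωₙ√(1−ζ²) = √(ωₙ² − (ζωₙ)²) = √(20 − 1²) = √19 ≈ 4.359 rad/s.
t_p = π/ω_d = π/4.359 ≈ 0.7207 s.

t_p ≈ 0.7207 s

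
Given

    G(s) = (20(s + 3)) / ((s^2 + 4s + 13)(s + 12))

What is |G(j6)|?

Substitute s = j6: numerator = 60 + j120, denominator = -420 + j150.
|G(j6)| = |60 + j120| / |-420 + j150| = 134.16 / 445.98 ≈ 0.3008.

|G(j6)| ≈ 0.3008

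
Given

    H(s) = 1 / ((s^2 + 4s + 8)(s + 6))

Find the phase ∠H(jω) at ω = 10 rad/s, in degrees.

At s = j10: numerator = 1, denominator = -952 - j680.
∠H = ∠num − ∠den = 0° − (-144.46°) = 144.5°.

∠H(j10) ≈ 144.5°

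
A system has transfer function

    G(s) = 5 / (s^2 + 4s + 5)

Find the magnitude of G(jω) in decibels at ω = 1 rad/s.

Substitute s = j1: numerator = 5, denominator = 4 + j4.
|G(j1)| = |5| / |4 + j4| = 5 / 5.6569 ≈ 0.8839.
In decibels: 20·log₁₀(0.8839) ≈ -1.07 dB.

|G(j1)|_dB ≈ -1.07 dB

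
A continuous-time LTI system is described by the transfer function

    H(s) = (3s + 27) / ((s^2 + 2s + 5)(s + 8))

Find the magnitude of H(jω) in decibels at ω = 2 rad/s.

|H(j2)|_dB ≈ -1.79 dB

Substitute s = j2: numerator = 27 + j6, denominator = j34.
|H(j2)| = |27 + j6| / |j34| = 27.659 / 34 ≈ 0.8135.
In decibels: 20·log₁₀(0.8135) ≈ -1.79 dB.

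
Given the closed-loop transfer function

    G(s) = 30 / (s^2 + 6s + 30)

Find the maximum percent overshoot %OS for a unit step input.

%OS ≈ 12.8%

Comparing s^2 + 6s + 30 to s^2 + 2ζωₙs + ωₙ²: ωₙ = √30 ≈ 5.477 rad/s and ζ = 6/(2·√30) ≈ 0.5477.
%OS = 100·exp(−πζ/√(1−ζ²)) = 100·exp(−π·0.5477/√(1−0.5477²)) ≈ 12.8%.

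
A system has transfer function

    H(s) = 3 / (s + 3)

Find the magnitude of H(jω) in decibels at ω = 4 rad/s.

|H(j4)|_dB ≈ -4.44 dB

Substitute s = j4: numerator = 3, denominator = 3 + j4.
|H(j4)| = |3| / |3 + j4| = 3 / 5 = 0.6000.
In decibels: 20·log₁₀(0.6000) ≈ -4.44 dB.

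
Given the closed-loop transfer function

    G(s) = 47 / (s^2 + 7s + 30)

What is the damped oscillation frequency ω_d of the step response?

Comparing s^2 + 7s + 30 to s^2 + 2ζωₙs + ωₙ²: ωₙ = √30 ≈ 5.477 rad/s and ζ = 7/(2·√30) ≈ 0.6390.
ζωₙ = 7/2 = 3.5, so ω_d = ωₙ√(1−ζ²) = √(ωₙ² − (ζωₙ)²) = √(30 − 3.5²) = √17.75 ≈ 4.213 rad/s.

ω_d ≈ 4.213 rad/s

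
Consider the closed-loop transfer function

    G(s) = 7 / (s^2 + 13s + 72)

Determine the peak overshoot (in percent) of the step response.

%OS ≈ 2.37%

Comparing s^2 + 13s + 72 to s^2 + 2ζωₙs + ωₙ²: ωₙ = √72 ≈ 8.485 rad/s and ζ = 13/(2·√72) ≈ 0.7660.
%OS = 100·exp(−πζ/√(1−ζ²)) = 100·exp(−π·0.7660/√(1−0.7660²)) ≈ 2.37%.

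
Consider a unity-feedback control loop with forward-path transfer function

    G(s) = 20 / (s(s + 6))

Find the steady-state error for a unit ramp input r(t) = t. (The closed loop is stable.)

e_ss = 0.3000

G(s) has one pole at the origin.
This is a Type 1 system. Kv = lim_{s→0} s·G(s) = 20/6 = 10/3.
e_ss = 1/Kv = 1/(10/3) = 3/10 ≈ 0.3000.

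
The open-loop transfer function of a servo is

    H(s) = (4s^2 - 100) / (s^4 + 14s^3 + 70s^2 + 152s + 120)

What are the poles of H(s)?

s = -3 ± j, -2, -6

The poles are the roots of the denominator s^4 + 14s^3 + 70s^2 + 152s + 120 = 0.
Trying s = -2: the polynomial evaluates to 0, so (s + 2) is a factor.
Dividing out leaves s^3 + 12s^2 + 46s + 60 = 0.
This factors further as (s^2 + 6s + 10)(s + 6) = 0.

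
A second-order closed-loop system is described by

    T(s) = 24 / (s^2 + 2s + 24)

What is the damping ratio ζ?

ζ ≈ 0.2041

Compare the denominator to the standard form s^2 + 2ζωₙs + ωₙ².
ωₙ² = 24, so ωₙ = √24 ≈ 4.899 rad/s.
2ζωₙ = 2, so ζ = 2/(2·√24) ≈ 0.2041.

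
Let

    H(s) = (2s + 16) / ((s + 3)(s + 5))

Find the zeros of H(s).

Set the numerator to zero: 2s + 16 = 0, i.e. 2·(s + 8) = 0.
So s = -8.

s = -8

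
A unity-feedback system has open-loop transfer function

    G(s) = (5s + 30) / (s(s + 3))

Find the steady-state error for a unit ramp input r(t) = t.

G(s) has one pole at the origin.
This is a Type 1 system. Kv = lim_{s→0} s·G(s) = 30/3 = 10.
e_ss = 1/Kv = 1/(10) = 1/10 ≈ 0.1000.

e_ss = 0.1000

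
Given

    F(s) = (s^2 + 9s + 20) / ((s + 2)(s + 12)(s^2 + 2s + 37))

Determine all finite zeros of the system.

s = -5, -4

Set the numerator to zero: s^2 + 9s + 20 = 0.
Factoring: (s + 5)(s + 4) = 0.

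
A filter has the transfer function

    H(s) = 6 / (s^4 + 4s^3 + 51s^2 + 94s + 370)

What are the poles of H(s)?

s = -1 + 6j, -1 - 6j, -1 + 3j, -1 - 3j

The poles are the roots of the denominator s^4 + 4s^3 + 51s^2 + 94s + 370 = 0.
No real roots exist; factor into two real quadratics: (s^2 + 2s + 37)(s^2 + 2s + 10) = 0.
Each quadratic gives a conjugate pair via the quadratic formula.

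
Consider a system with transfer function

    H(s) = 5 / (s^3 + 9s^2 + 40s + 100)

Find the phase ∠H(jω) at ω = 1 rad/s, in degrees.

At s = j1: numerator = 5, denominator = 91 + j39.
∠H = ∠num − ∠den = 0° − (23.199°) = -23.20°.

∠H(j1) ≈ -23.20°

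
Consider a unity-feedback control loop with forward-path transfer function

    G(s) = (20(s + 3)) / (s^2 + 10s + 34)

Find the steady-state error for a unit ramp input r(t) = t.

e_ss = ∞

G(s) has no poles at the origin.
This is a Type 0 system; Kv = lim_{s→0} s·G(s) = 0, so the steady-state error for a ramp input is infinite.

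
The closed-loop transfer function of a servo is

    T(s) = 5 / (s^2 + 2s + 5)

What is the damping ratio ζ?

Compare the denominator to the standard form s^2 + 2ζωₙs + ωₙ².
ωₙ² = 5, so ωₙ = √5 ≈ 2.236 rad/s.
2ζωₙ = 2, so ζ = 2/(2·√5) ≈ 0.4472.
With ζ = 0.4472 the response is underdamped.

ζ ≈ 0.4472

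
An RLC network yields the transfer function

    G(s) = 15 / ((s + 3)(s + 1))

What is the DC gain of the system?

G(0) = 5

At s = 0 each factor (s + a) contributes a and each (s^2 + bs + c) contributes c.
G(0) = 15·1 / ((3) · (1)) = 15/3 = 5.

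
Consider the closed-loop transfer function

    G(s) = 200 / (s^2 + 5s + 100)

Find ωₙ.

ωₙ = 10 rad/s

Compare the denominator to the standard form s^2 + 2ζωₙs + ωₙ².
ωₙ² = 100, so ωₙ = 10 rad/s.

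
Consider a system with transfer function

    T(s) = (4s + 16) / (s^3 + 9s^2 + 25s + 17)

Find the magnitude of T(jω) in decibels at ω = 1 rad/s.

Substitute s = j1: numerator = 16 + j4, denominator = 8 + j24.
|T(j1)| = |16 + j4| / |8 + j24| = 16.492 / 25.298 ≈ 0.6519.
In decibels: 20·log₁₀(0.6519) ≈ -3.72 dB.

|T(j1)|_dB ≈ -3.72 dB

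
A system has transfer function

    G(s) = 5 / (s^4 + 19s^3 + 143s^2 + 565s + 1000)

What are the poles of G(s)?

s = -3 ± 4j, -8, -5

The poles are the roots of the denominator s^4 + 19s^3 + 143s^2 + 565s + 1000 = 0.
Trying s = -8: the polynomial evaluates to 0, so (s + 8) is a factor.
Dividing out leaves s^3 + 11s^2 + 55s + 125 = 0.
This factors further as (s^2 + 6s + 25)(s + 5) = 0.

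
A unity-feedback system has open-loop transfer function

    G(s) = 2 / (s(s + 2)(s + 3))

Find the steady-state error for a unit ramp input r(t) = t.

e_ss = 3

G(s) has one pole at the origin.
This is a Type 1 system. Kv = lim_{s→0} s·G(s) = 2/6 = 1/3.
e_ss = 1/Kv = 1/(1/3) = 3.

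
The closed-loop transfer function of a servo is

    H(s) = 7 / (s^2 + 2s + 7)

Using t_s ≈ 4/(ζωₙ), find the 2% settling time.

Comparing s^2 + 2s + 7 to s^2 + 2ζωₙs + ωₙ²: ωₙ = √7 ≈ 2.646 rad/s and ζ = 2/(2·√7) ≈ 0.3780.
ζωₙ = 2/2 = 1, so t_s ≈ 4/(ζωₙ) = 4/1 = 4 s.

t_s ≈ 4 s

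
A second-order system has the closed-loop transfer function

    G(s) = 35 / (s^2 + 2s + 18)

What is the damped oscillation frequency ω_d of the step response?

ω_d ≈ 4.123 rad/s

Comparing s^2 + 2s + 18 to s^2 + 2ζωₙs + ωₙ²: ωₙ = √18 ≈ 4.243 rad/s and ζ = 2/(2·√18) ≈ 0.2357.
ζωₙ = 2/2 = 1, so ω_d = ωₙ√(1−ζ²) = √(ωₙ² − (ζωₙ)²) = √(18 − 1²) = √17 ≈ 4.123 rad/s.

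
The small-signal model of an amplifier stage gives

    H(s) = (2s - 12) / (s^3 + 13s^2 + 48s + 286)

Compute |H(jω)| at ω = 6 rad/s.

|H(j6)| ≈ 0.08671

Substitute s = j6: numerator = -12 + j12, denominator = -182 + j72.
|H(j6)| = |-12 + j12| / |-182 + j72| = 16.971 / 195.72 ≈ 0.08671.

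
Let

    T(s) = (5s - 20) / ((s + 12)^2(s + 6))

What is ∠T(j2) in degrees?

∠T(j2) ≈ 116.1°

At s = j2: numerator = -20 + j10, denominator = 744 + j568.
∠T = ∠num − ∠den = 153.43° − (37.360°) = 116.1°.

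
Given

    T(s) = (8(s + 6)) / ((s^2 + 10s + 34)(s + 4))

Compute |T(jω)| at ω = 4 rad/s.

Substitute s = j4: numerator = 48 + j32, denominator = -88 + j232.
|T(j4)| = |48 + j32| / |-88 + j232| = 57.689 / 248.13 ≈ 0.2325.

|T(j4)| ≈ 0.2325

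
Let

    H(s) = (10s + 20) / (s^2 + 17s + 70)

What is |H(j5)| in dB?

Substitute s = j5: numerator = 20 + j50, denominator = 45 + j85.
|H(j5)| = |20 + j50| / |45 + j85| = 53.852 / 96.177 ≈ 0.5599.
In decibels: 20·log₁₀(0.5599) ≈ -5.04 dB.

|H(j5)|_dB ≈ -5.04 dB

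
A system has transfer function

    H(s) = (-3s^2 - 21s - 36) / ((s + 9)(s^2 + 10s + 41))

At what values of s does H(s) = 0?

s = -4, -3

Set the numerator to zero: -3s^2 - 21s - 36 = 0, i.e. -3·(s^2 + 7s + 12) = 0.
Factoring: (s + 4)(s + 3) = 0.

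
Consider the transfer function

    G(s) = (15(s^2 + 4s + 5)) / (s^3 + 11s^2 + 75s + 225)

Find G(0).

G(0) = 1/3 ≈ 0.3333

Set s = 0: G(0) = (75) / (225) = 1/3.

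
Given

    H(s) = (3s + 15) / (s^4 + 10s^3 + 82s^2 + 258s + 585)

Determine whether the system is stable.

stable

The denominator s^4 + 10s^3 + 82s^2 + 258s + 585 factors as (s^2 + 6s + 45)(s^2 + 4s + 13), giving poles at s = -3 + 6j, -3 - 6j, -2 + 3j, -2 - 3j.
Since all poles lie strictly in the left half-plane, the system is stable.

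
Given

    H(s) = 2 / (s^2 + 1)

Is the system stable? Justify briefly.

marginally stable

The poles can be read from the denominator factors: s = j, -j.
Since the simple pole(s) at s = ±j lie on the jω-axis with none in the right half-plane, the system is marginally stable.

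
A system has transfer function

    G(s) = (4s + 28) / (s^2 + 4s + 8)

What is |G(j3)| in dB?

Substitute s = j3: numerator = 28 + j12, denominator = -1 + j12.
|G(j3)| = |28 + j12| / |-1 + j12| = 30.463 / 12.042 ≈ 2.530.
In decibels: 20·log₁₀(2.530) ≈ 8.06 dB.

|G(j3)|_dB ≈ 8.06 dB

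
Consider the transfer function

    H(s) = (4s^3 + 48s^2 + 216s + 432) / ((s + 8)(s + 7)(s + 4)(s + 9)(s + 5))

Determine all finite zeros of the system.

s = -6, -3 + 3j, -3 - 3j

Set the numerator to zero: 4s^3 + 48s^2 + 216s + 432 = 0, i.e. 4·(s^3 + 12s^2 + 54s + 108) = 0.
Factoring: (s + 6)(s^2 + 6s + 18) = 0.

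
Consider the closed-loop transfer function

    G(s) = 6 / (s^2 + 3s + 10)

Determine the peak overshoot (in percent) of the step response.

%OS ≈ 18.4%

Comparing s^2 + 3s + 10 to s^2 + 2ζωₙs + ωₙ²: ωₙ = √10 ≈ 3.162 rad/s and ζ = 3/(2·√10) ≈ 0.4743.
%OS = 100·exp(−πζ/√(1−ζ²)) = 100·exp(−π·0.4743/√(1−0.4743²)) ≈ 18.4%.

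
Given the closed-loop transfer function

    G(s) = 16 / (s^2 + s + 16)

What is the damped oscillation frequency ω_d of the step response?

Comparing s^2 + s + 16 to s^2 + 2ζωₙs + ωₙ²: ωₙ = 4 rad/s and ζ = 1/(2·4) = 0.125.
ζωₙ = 1/2 = 0.5, so ω_d = ωₙ√(1−ζ²) = √(ωₙ² − (ζωₙ)²) = √(16 − 0.5²) = √15.75 ≈ 3.969 rad/s.

ω_d ≈ 3.969 rad/s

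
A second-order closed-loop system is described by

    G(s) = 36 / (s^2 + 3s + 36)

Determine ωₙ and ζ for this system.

ωₙ = 6 rad/s, ζ = 0.25

Compare the denominator to the standard form s^2 + 2ζωₙs + ωₙ².
ωₙ² = 36, so ωₙ = 6 rad/s.
2ζωₙ = 3, so ζ = 3/(2·6) = 0.25.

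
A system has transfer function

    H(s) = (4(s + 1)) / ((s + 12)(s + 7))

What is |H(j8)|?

Substitute s = j8: numerator = 4 + j32, denominator = 20 + j152.
|H(j8)| = |4 + j32| / |20 + j152| = 32.249 / 153.31 ≈ 0.2104.

|H(j8)| ≈ 0.2104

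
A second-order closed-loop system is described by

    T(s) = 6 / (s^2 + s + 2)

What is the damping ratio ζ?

Compare the denominator to the standard form s^2 + 2ζωₙs + ωₙ².
ωₙ² = 2, so ωₙ = √2 ≈ 1.414 rad/s.
2ζωₙ = 1, so ζ = 1/(2·√2) ≈ 0.3536.
With ζ = 0.3536 the response is underdamped.

ζ ≈ 0.3536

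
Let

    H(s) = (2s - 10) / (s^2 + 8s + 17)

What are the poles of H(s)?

The poles are the roots of the denominator s^2 + 8s + 17 = 0.
Using the quadratic formula: s = (-8 ± √(-4))/2 = -4 ± 1j.

s = -4 ± j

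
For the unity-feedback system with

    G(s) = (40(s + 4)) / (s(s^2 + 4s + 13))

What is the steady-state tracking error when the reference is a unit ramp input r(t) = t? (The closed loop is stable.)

e_ss = 0.08125

G(s) has one pole at the origin.
This is a Type 1 system. Kv = lim_{s→0} s·G(s) = 160/13.
e_ss = 1/Kv = 1/(160/13) = 13/160 ≈ 0.08125.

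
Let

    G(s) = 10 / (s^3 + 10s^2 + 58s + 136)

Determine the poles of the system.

The poles are the roots of the denominator s^3 + 10s^2 + 58s + 136 = 0.
Trying s = -4: the polynomial evaluates to 0, so (s + 4) is a factor.
Dividing out leaves s^2 + 6s + 34 = 0.
The quadratic formula then gives s = -3 ± 5j.

s = -4, -3 ± 5j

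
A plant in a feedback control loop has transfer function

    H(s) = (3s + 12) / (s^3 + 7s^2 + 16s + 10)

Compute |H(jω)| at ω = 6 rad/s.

Substitute s = j6: numerator = 12 + j18, denominator = -242 - j120.
|H(j6)| = |12 + j18| / |-242 - j120| = 21.633 / 270.12 ≈ 0.08009.

|H(j6)| ≈ 0.08009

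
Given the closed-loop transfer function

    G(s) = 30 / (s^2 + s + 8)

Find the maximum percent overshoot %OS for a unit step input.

%OS ≈ 56.9%

Comparing s^2 + s + 8 to s^2 + 2ζωₙs + ωₙ²: ωₙ = √8 ≈ 2.828 rad/s and ζ = 1/(2·√8) ≈ 0.1768.
%OS = 100·exp(−πζ/√(1−ζ²)) = 100·exp(−π·0.1768/√(1−0.1768²)) ≈ 56.9%.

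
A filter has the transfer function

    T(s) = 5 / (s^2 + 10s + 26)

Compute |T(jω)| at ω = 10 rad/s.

Substitute s = j10: numerator = 5, denominator = -74 + j100.
|T(j10)| = |5| / |-74 + j100| = 5 / 124.40 ≈ 0.04019.

|T(j10)| ≈ 0.04019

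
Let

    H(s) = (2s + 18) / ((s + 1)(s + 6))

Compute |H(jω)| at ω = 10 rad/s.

|H(j10)| ≈ 0.2296

Substitute s = j10: numerator = 18 + j20, denominator = -94 + j70.
|H(j10)| = |18 + j20| / |-94 + j70| = 26.907 / 117.20 ≈ 0.2296.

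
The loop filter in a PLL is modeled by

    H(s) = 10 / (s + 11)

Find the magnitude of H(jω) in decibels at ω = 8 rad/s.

Substitute s = j8: numerator = 10, denominator = 11 + j8.
|H(j8)| = |10| / |11 + j8| = 10 / 13.601 ≈ 0.7352.
In decibels: 20·log₁₀(0.7352) ≈ -2.67 dB.

|H(j8)|_dB ≈ -2.67 dB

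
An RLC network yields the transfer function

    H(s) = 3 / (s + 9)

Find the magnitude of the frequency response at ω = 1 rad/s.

Substitute s = j1: numerator = 3, denominator = 9 + j1.
|H(j1)| = |3| / |9 + j1| = 3 / 9.0554 ≈ 0.3313.

|H(j1)| ≈ 0.3313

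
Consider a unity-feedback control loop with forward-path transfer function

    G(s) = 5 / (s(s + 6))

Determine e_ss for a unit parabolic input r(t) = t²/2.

G(s) has one pole at the origin.
This is a Type 1 system; Ka = lim_{s→0} s^2·G(s) = 0, so the steady-state error for a parabola input is infinite.

e_ss = ∞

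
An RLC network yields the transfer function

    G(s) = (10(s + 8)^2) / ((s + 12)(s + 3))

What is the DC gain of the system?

At s = 0 each factor (s + a) contributes a and each (s^2 + bs + c) contributes c.
G(0) = 10·(8) · (8) / ((12) · (3)) = 640/36 = 160/9.

G(0) = 160/9 ≈ 17.78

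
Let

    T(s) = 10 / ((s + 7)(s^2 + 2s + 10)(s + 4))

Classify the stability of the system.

The poles can be read from the denominator factors: s = -7, -1 + 3j, -1 - 3j, -4.
Since all poles lie strictly in the left half-plane, the system is stable.

stable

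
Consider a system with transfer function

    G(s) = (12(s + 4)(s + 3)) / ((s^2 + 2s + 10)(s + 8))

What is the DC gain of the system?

G(0) = 9/5 ≈ 1.800

At s = 0 each factor (s + a) contributes a and each (s^2 + bs + c) contributes c.
G(0) = 12·(4) · (3) / ((10) · (8)) = 144/80 = 9/5.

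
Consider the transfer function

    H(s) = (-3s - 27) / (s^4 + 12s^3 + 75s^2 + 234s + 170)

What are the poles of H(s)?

s = -3 ± 5j, -5, -1

The poles are the roots of the denominator s^4 + 12s^3 + 75s^2 + 234s + 170 = 0.
Trying s = -5: the polynomial evaluates to 0, so (s + 5) is a factor.
Dividing out leaves s^3 + 7s^2 + 40s + 34 = 0.
This factors further as (s^2 + 6s + 34)(s + 1) = 0.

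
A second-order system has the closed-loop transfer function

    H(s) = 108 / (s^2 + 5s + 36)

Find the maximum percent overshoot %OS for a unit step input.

%OS ≈ 23.7%

Comparing s^2 + 5s + 36 to s^2 + 2ζωₙs + ωₙ²: ωₙ = 6 rad/s and ζ = 5/(2·6) ≈ 0.4167.
%OS = 100·exp(−πζ/√(1−ζ²)) = 100·exp(−π·0.4167/√(1−0.4167²)) ≈ 23.7%.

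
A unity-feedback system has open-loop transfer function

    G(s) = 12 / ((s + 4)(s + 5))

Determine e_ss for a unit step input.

G(s) has no poles at the origin.
This is a Type 0 system. Kp = lim_{s→0} G(s) = 12/20 = 3/5.
e_ss = 1/(1 + Kp) = 1/(1 + 3/5) = 5/8 ≈ 0.6250.

e_ss = 0.6250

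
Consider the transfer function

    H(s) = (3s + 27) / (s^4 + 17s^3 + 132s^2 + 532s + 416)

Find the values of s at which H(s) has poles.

s = -1, -4 ± 6j, -8

The poles are the roots of the denominator s^4 + 17s^3 + 132s^2 + 532s + 416 = 0.
Trying s = -1: the polynomial evaluates to 0, so (s + 1) is a factor.
Dividing out leaves s^3 + 16s^2 + 116s + 416 = 0.
This factors further as (s^2 + 8s + 52)(s + 8) = 0.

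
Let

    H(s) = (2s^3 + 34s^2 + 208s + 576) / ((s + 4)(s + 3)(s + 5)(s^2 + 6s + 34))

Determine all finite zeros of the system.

Set the numerator to zero: 2s^3 + 34s^2 + 208s + 576 = 0, i.e. 2·(s^3 + 17s^2 + 104s + 288) = 0.
Factoring: (s^2 + 8s + 32)(s + 9) = 0.

s = -4 + 4j, -4 - 4j, -9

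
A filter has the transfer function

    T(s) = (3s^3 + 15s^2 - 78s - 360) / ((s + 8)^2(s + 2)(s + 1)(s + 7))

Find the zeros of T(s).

s = -6, 5, -4

Set the numerator to zero: 3s^3 + 15s^2 - 78s - 360 = 0, i.e. 3·(s^3 + 5s^2 - 26s - 120) = 0.
Factoring: (s + 6)(s - 5)(s + 4) = 0.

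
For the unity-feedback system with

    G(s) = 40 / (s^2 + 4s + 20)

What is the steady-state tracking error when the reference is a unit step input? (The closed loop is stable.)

e_ss = 0.3333

G(s) has no poles at the origin.
This is a Type 0 system. Kp = lim_{s→0} G(s) = 40/20 = 2.
e_ss = 1/(1 + Kp) = 1/(1 + 2) = 1/3 ≈ 0.3333.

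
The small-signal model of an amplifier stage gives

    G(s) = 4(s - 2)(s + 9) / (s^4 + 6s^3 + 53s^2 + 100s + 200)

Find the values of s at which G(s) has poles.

s = -2 + 6j, -2 - 6j, -1 + 2j, -1 - 2j

The poles are the roots of the denominator s^4 + 6s^3 + 53s^2 + 100s + 200 = 0.
No real roots exist; factor into two real quadratics: (s^2 + 4s + 40)(s^2 + 2s + 5) = 0.
Each quadratic gives a conjugate pair via the quadratic formula.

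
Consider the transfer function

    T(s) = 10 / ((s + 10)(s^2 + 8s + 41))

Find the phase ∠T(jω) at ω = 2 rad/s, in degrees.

∠T(j2) ≈ -34.70°

At s = j2: numerator = 10, denominator = 338 + j234.
∠T = ∠num − ∠den = 0° − (34.695°) = -34.70°.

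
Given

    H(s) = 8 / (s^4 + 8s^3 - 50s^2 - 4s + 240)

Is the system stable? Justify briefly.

The denominator s^4 + 8s^3 - 50s^2 - 4s + 240 factors as (s + 2)(s^2 - 6s + 10)(s + 12), giving poles at s = -2, 3 + j, 3 - j, -12.
Since the pole(s) at s = 3 + j, 3 - j lie in the right half-plane, the system is unstable.

unstable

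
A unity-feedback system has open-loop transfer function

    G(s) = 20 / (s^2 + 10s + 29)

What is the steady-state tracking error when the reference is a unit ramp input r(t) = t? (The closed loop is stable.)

G(s) has no poles at the origin.
This is a Type 0 system; Kv = lim_{s→0} s·G(s) = 0, so the steady-state error for a ramp input is infinite.

e_ss = ∞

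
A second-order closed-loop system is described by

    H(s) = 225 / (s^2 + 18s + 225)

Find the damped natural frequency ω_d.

ω_d = 12 rad/s

Comparing s^2 + 18s + 225 to s^2 + 2ζωₙs + ωₙ²: ωₙ = 15 rad/s and ζ = 18/(2·15) = 0.6.
ζωₙ = 18/2 = 9, so ω_d = ωₙ√(1−ζ²) = √(ωₙ² − (ζωₙ)²) = √(225 − 9²) = √144 = 12 rad/s.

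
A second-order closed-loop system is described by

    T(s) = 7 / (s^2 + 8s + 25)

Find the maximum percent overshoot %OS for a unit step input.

Comparing s^2 + 8s + 25 to s^2 + 2ζωₙs + ωₙ²: ωₙ = 5 rad/s and ζ = 8/(2·5) = 0.8.
%OS = 100·exp(−πζ/√(1−ζ²)) = 100·exp(−π·0.8/√(1−0.8²)) ≈ 1.52%.

%OS ≈ 1.52%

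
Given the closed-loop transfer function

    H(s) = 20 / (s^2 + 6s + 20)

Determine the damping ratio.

ζ ≈ 0.6708

Compare the denominator to the standard form s^2 + 2ζωₙs + ωₙ².
ωₙ² = 20, so ωₙ = √20 ≈ 4.472 rad/s.
2ζωₙ = 6, so ζ = 6/(2·√20) ≈ 0.6708.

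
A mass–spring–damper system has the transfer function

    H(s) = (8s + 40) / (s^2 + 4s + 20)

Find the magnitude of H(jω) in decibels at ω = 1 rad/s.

Substitute s = j1: numerator = 40 + j8, denominator = 19 + j4.
|H(j1)| = |40 + j8| / |19 + j4| = 40.792 / 19.416 ≈ 2.101.
In decibels: 20·log₁₀(2.101) ≈ 6.45 dB.

|H(j1)|_dB ≈ 6.45 dB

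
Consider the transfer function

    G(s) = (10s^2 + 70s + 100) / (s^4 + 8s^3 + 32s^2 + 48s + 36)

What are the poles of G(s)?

The poles are the roots of the denominator s^4 + 8s^3 + 32s^2 + 48s + 36 = 0.
No real roots exist; factor into two real quadratics: (s^2 + 2s + 2)(s^2 + 6s + 18) = 0.
Each quadratic gives a conjugate pair via the quadratic formula.

s = -1 + j, -1 - j, -3 + 3j, -3 - 3j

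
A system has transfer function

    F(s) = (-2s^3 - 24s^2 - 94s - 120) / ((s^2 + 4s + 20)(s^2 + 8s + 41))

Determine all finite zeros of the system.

Set the numerator to zero: -2s^3 - 24s^2 - 94s - 120 = 0, i.e. -2·(s^3 + 12s^2 + 47s + 60) = 0.
Factoring: (s + 3)(s + 5)(s + 4) = 0.

s = -3, -5, -4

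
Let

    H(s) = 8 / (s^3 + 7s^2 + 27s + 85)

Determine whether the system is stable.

The denominator s^3 + 7s^2 + 27s + 85 factors as (s + 5)(s^2 + 2s + 17), giving poles at s = -5, -1 ± 4j.
Since all poles lie strictly in the left half-plane, the system is stable.

stable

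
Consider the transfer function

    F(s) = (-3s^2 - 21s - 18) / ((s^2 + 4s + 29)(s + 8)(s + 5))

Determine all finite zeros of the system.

s = -6, -1

Set the numerator to zero: -3s^2 - 21s - 18 = 0, i.e. -3·(s^2 + 7s + 6) = 0.
Factoring: (s + 6)(s + 1) = 0.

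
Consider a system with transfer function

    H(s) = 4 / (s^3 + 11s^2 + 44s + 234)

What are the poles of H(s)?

s = -1 + 5j, -1 - 5j, -9

The poles are the roots of the denominator s^3 + 11s^2 + 44s + 234 = 0.
Trying s = -9: the polynomial evaluates to 0, so (s + 9) is a factor.
Dividing out leaves s^2 + 2s + 26 = 0.
The quadratic formula then gives s = -1 ± 5j.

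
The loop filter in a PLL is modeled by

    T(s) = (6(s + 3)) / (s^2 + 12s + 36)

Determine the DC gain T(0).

Set s = 0: T(0) = (18) / (36) = 1/2.

T(0) = 1/2 ≈ 0.5000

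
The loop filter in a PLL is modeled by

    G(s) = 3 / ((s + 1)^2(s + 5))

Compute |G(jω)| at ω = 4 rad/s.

|G(j4)| ≈ 0.02756

Substitute s = j4: numerator = 3, denominator = -107 - j20.
|G(j4)| = |3| / |-107 - j20| = 3 / 108.85 ≈ 0.02756.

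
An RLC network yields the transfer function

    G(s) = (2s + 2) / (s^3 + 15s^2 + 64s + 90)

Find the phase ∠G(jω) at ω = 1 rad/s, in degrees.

∠G(j1) ≈ 4.970°

At s = j1: numerator = 2 + j2, denominator = 75 + j63.
∠G = ∠num − ∠den = 45° − (40.030°) = 4.970°.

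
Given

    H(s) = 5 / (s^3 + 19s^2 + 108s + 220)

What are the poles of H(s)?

The poles are the roots of the denominator s^3 + 19s^2 + 108s + 220 = 0.
Trying s = -11: the polynomial evaluates to 0, so (s + 11) is a factor.
Dividing out leaves s^2 + 8s + 20 = 0.
The quadratic formula then gives s = -4 ± 2j.

s = -4 + 2j, -4 - 2j, -11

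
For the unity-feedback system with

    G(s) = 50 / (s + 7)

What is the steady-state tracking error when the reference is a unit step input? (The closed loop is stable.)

G(s) has no poles at the origin.
This is a Type 0 system. Kp = lim_{s→0} G(s) = 50/7.
e_ss = 1/(1 + Kp) = 1/(1 + 50/7) = 7/57 ≈ 0.1228.

e_ss = 0.1228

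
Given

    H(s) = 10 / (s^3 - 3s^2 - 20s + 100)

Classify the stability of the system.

unstable

The denominator s^3 - 3s^2 - 20s + 100 factors as (s + 5)(s^2 - 8s + 20), giving poles at s = -5, 4 ± 2j.
Since the pole(s) at s = 4 + 2j, 4 - 2j lie in the right half-plane, the system is unstable.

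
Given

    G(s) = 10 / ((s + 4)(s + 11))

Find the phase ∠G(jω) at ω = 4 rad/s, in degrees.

At s = j4: numerator = 10, denominator = 28 + j60.
∠G = ∠num − ∠den = 0° − (64.983°) = -64.98°.

∠G(j4) ≈ -64.98°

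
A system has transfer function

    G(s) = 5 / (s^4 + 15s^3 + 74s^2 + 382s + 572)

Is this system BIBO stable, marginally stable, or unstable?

The denominator s^4 + 15s^3 + 74s^2 + 382s + 572 factors as (s + 2)(s^2 + 2s + 26)(s + 11), giving poles at s = -2, -1 + 5j, -1 - 5j, -11.
Since all poles lie strictly in the left half-plane, the system is stable.

stable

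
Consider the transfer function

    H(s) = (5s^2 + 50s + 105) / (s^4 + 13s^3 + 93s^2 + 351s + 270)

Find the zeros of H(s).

s = -7, -3

Set the numerator to zero: 5s^2 + 50s + 105 = 0, i.e. 5·(s^2 + 10s + 21) = 0.
Factoring: (s + 7)(s + 3) = 0.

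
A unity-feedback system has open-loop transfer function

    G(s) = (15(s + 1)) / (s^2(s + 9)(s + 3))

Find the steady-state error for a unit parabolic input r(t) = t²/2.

G(s) has 2 poles at the origin.
This is a Type 2 system. Ka = lim_{s→0} s^2·G(s) = 15/27 = 5/9.
e_ss = 1/Ka = 1/(5/9) = 9/5 ≈ 1.800.

e_ss = 1.800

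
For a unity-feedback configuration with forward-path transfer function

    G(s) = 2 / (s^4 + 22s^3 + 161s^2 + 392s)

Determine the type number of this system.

Factor s from the denominator: s^4 + 22s^3 + 161s^2 + 392s = s·(s^3 + 22s^2 + 161s + 392).
There is 1 pole at the origin, so the system is Type 1.

Type 1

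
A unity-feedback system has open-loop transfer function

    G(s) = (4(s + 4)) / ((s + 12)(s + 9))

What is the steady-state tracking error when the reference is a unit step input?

e_ss = 0.8710

G(s) has no poles at the origin.
This is a Type 0 system. Kp = lim_{s→0} G(s) = 16/108 = 4/27.
e_ss = 1/(1 + Kp) = 1/(1 + 4/27) = 27/31 ≈ 0.8710.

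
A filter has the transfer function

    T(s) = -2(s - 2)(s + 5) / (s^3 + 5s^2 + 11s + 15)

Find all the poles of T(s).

The poles are the roots of the denominator s^3 + 5s^2 + 11s + 15 = 0.
Trying s = -3: the polynomial evaluates to 0, so (s + 3) is a factor.
Dividing out leaves s^2 + 2s + 5 = 0.
The quadratic formula then gives s = -1 ± 2j.

s = -3, -1 + 2j, -1 - 2j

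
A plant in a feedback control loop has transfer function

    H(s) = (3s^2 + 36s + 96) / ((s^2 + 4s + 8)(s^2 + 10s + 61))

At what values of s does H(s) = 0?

Set the numerator to zero: 3s^2 + 36s + 96 = 0, i.e. 3·(s^2 + 12s + 32) = 0.
Factoring: (s + 4)(s + 8) = 0.

s = -4, -8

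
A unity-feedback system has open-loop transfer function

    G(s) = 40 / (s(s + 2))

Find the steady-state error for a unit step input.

e_ss = 0

G(s) has one pole at the origin.
This is a Type 1 system; for a step input the steady-state error is zero.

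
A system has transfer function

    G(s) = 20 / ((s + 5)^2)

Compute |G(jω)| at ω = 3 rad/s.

|G(j3)| ≈ 0.5882

Substitute s = j3: numerator = 20, denominator = 16 + j30.
|G(j3)| = |20| / |16 + j30| = 20 / 34 ≈ 0.5882.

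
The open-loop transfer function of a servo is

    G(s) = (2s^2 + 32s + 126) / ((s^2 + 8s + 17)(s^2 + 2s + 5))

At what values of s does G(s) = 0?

s = -7, -9

Set the numerator to zero: 2s^2 + 32s + 126 = 0, i.e. 2·(s^2 + 16s + 63) = 0.
Factoring: (s + 7)(s + 9) = 0.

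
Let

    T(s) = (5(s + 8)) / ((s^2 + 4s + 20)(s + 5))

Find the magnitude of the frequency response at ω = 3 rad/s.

Substitute s = j3: numerator = 40 + j15, denominator = 19 + j93.
|T(j3)| = |40 + j15| / |19 + j93| = 42.720 / 94.921 ≈ 0.4501.

|T(j3)| ≈ 0.4501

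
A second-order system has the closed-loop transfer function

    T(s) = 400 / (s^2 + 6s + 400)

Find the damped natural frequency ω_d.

Comparing s^2 + 6s + 400 to s^2 + 2ζωₙs + ωₙ²: ωₙ = 20 rad/s and ζ = 6/(2·20) = 0.15.
ζωₙ = 6/2 = 3, so ω_d = ωₙ√(1−ζ²) = √(ωₙ² − (ζωₙ)²) = √(400 − 3²) = √391 ≈ 19.77 rad/s.

ω_d ≈ 19.77 rad/s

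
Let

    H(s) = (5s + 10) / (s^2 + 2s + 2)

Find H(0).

Set s = 0: H(0) = (10) / (2) = 5.

H(0) = 5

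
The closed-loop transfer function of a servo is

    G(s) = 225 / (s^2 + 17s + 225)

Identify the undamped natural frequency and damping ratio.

ωₙ = 15 rad/s, ζ ≈ 0.5667

Compare the denominator to the standard form s^2 + 2ζωₙs + ωₙ².
ωₙ² = 225, so ωₙ = 15 rad/s.
2ζωₙ = 17, so ζ = 17/(2·15) ≈ 0.5667.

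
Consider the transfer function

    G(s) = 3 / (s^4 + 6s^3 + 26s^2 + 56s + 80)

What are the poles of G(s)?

The poles are the roots of the denominator s^4 + 6s^3 + 26s^2 + 56s + 80 = 0.
No real roots exist; factor into two real quadratics: (s^2 + 2s + 10)(s^2 + 4s + 8) = 0.
Each quadratic gives a conjugate pair via the quadratic formula.

s = -1 + 3j, -1 - 3j, -2 + 2j, -2 - 2j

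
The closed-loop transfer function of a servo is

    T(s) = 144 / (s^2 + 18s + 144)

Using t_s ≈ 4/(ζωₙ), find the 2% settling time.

Comparing s^2 + 18s + 144 to s^2 + 2ζωₙs + ωₙ²: ωₙ = 12 rad/s and ζ = 18/(2·12) = 0.75.
ζωₙ = 18/2 = 9, so t_s ≈ 4/(ζωₙ) = 4/9 ≈ 0.4444 s.

t_s ≈ 0.4444 s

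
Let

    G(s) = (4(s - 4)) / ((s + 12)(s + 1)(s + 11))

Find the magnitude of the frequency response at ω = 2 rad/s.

|G(j2)| ≈ 0.05882

Substitute s = j2: numerator = -16 + j8, denominator = 36 + j302.
|G(j2)| = |-16 + j8| / |36 + j302| = 17.889 / 304.14 ≈ 0.05882.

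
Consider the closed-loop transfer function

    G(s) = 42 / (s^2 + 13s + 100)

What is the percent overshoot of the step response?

Comparing s^2 + 13s + 100 to s^2 + 2ζωₙs + ωₙ²: ωₙ = 10 rad/s and ζ = 13/(2·10) = 0.65.
%OS = 100·exp(−πζ/√(1−ζ²)) = 100·exp(−π·0.65/√(1−0.65²)) ≈ 6.81%.

%OS ≈ 6.81%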